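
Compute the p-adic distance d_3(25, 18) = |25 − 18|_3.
d_3(25, 18) = 1

Step 1 — x − y = 25 − 18 = 7. Step 2 — v_3(7) = 0 (factor: 7 = (3^0 · 7); the sign does not affect v_p). Step 3 — |x − y|_3 = 3^{0} = 1.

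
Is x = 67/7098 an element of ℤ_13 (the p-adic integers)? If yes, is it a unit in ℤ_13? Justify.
x ∉ ℤ_13 (v_13(x) = -2 < 0)

ℤ_13 = {x ∈ ℚ_13 : v_13(x) ≥ 0} and ℤ_13^× = {x ∈ ℤ_13 : v_13(x) = 0}. Here v_13(67/7098) = v_13(num) − v_13(den) = -2; compare against these criteria.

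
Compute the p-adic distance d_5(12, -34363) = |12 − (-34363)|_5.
d_5(12, -34363) = 1/3125

Step 1 — x − y = 12 − (-34363) = 34375. Step 2 — v_5(34375) = 5 (factor: 34375 = (5^5 · 11); the sign does not affect v_p). Step 3 — |x − y|_5 = 5^{-5} = 1/3125.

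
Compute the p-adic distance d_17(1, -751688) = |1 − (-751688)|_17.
d_17(1, -751688) = 1/83521

Step 1 — x − y = 1 − (-751688) = 751689. Step 2 — v_17(751689) = 4 (factor: 751689 = (17^4 · 9); the sign does not affect v_p). Step 3 — |x − y|_17 = 17^{-4} = 1/83521.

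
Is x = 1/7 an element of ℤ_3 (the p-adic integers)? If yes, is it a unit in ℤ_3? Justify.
x ∈ ℤ_3^× (unit); v_3(x) = 0

ℤ_3 = {x ∈ ℚ_3 : v_3(x) ≥ 0} and ℤ_3^× = {x ∈ ℤ_3 : v_3(x) = 0}. Here v_3(1/7) = v_3(num) − v_3(den) = 0; compare against these criteria.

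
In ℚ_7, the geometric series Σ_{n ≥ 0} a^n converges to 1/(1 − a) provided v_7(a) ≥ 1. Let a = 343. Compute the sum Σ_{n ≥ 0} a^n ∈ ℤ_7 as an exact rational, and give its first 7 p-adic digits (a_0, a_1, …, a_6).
Σ a^n = 1/(1 − a) = -1/342;  first 7 digits = (1, 0, 0, 1, 0, 0, 1)

v_7(a) = 3 ≥ 1, so the series converges in ℤ_7 to 1/(1 − a) = 1/(1 − 343) = -1/342. Expand this rational in ℤ_7: compute digits iteratively via d_i = x_i mod 7, x_{i+1} = (x_i − d_i)/7. The first 7 digits are (1, 0, 0, 1, 0, 0, 1).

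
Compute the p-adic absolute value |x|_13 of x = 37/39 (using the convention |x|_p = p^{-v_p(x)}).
|37/39|_13 = 13

Step 1 — compute v_13(x) by factoring powers of 13 out of the numerator and denominator: v_13(37/39) = -1. Step 2 — apply |x|_p = p^{-v_p(x)} = 13^{1} = 13.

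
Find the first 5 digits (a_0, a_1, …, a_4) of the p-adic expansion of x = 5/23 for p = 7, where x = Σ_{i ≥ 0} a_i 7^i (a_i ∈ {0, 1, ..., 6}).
(a_0, …, a_4) = (6, 1, 4, 0, 6)

v_7(5/23) = 0 (numerator and denominator both coprime to 7), so x ∈ ℤ_7^×. Compute digits iteratively via a_i = x_i mod 7, x_{i+1} = (x_i − a_i)/7, with x_0 = x:
  x_0 = 5/23;  a_0 = 6;  x_1 = (x_0 − 6)/7 = -19/23
  x_1 = -19/23;  a_1 = 1;  x_2 = (x_1 − 1)/7 = -6/23
  x_2 = -6/23;  a_2 = 4;  x_3 = (x_2 − 4)/7 = -14/23
  x_3 = -14/23;  a_3 = 0;  x_4 = (x_3 − 0)/7 = -2/23
  x_4 = -2/23;  a_4 = 6;  x_5 = (x_4 − 6)/7 = -20/23
Digits: (6, 1, 4, 0, 6).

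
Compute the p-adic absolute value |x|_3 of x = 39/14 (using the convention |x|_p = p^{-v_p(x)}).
|39/14|_3 = 1/3

Step 1 — compute v_3(x) by factoring powers of 3 out of the numerator and denominator: v_3(39/14) = 1. Step 2 — apply |x|_p = p^{-v_p(x)} = 3^{-1} = 1/3.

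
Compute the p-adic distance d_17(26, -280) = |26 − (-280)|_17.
d_17(26, -280) = 1/17

Step 1 — x − y = 26 − (-280) = 306. Step 2 — v_17(306) = 1 (factor: 306 = (17^1 · 18); the sign does not affect v_p). Step 3 — |x − y|_17 = 17^{-1} = 1/17.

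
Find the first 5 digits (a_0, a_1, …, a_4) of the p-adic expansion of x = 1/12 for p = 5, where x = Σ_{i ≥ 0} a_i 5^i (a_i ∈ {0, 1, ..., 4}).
(a_0, …, a_4) = (3, 4, 2, 4, 2)

v_5(1/12) = 0 (numerator and denominator both coprime to 5), so x ∈ ℤ_5^×. Compute digits iteratively via a_i = x_i mod 5, x_{i+1} = (x_i − a_i)/5, with x_0 = x:
  x_0 = 1/12;  a_0 = 3;  x_1 = (x_0 − 3)/5 = -7/12
  x_1 = -7/12;  a_1 = 4;  x_2 = (x_1 − 4)/5 = -11/12
  x_2 = -11/12;  a_2 = 2;  x_3 = (x_2 − 2)/5 = -7/12
  x_3 = -7/12;  a_3 = 4;  x_4 = (x_3 − 4)/5 = -11/12
  x_4 = -11/12;  a_4 = 2;  x_5 = (x_4 − 2)/5 = -7/12
Digits: (3, 4, 2, 4, 2).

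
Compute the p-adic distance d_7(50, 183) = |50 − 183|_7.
d_7(50, 183) = 1/7

Step 1 — x − y = 50 − 183 = -133. Step 2 — v_7(-133) = 1 (factor: -133 = −(7^1 · 19); the sign does not affect v_p). Step 3 — |x − y|_7 = 7^{-1} = 1/7.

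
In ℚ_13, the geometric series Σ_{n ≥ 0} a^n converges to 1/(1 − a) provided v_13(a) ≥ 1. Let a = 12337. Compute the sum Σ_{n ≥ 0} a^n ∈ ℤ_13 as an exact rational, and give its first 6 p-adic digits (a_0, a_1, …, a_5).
Σ a^n = 1/(1 − a) = -1/12336;  first 6 digits = (1, 0, 8, 5, 12, 6)

v_13(a) = 2 ≥ 1, so the series converges in ℤ_13 to 1/(1 − a) = 1/(1 − 12337) = -1/12336. Expand this rational in ℤ_13: compute digits iteratively via d_i = x_i mod 13, x_{i+1} = (x_i − d_i)/13. The first 6 digits are (1, 0, 8, 5, 12, 6).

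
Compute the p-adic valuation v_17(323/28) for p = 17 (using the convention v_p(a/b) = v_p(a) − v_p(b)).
v_17(323/28) = 1

Factor powers of 17 from the numerator and denominator of the reduced fraction: 323 = 17^1 · 19 and 28 = 17^0 · 28. Apply v_p(a/b) = v_p(a) − v_p(b): v_17(323/28) = 1 − 0 = 1.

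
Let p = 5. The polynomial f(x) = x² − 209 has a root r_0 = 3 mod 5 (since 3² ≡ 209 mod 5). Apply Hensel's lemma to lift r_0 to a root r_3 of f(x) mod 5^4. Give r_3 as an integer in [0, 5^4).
r_3 = 453 (mod 625)

Hensel's recurrence: r_{i+1} = r_i − f(r_i)·(f′(r_i))^{-1} mod 5^{i+2}, with f′(x) = 2x. Iterate:
  r_0 = 3 (mod 5)
  r_1 = 3 (mod 25)
  r_2 = 78 (mod 125)
  r_3 = 453 (mod 625)
Final: r_3 = 453, and one checks f(r_3) ≡ 0 mod 5^4.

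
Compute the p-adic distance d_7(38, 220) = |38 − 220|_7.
d_7(38, 220) = 1/7

Step 1 — x − y = 38 − 220 = -182. Step 2 — v_7(-182) = 1 (factor: -182 = −(7^1 · 26); the sign does not affect v_p). Step 3 — |x − y|_7 = 7^{-1} = 1/7.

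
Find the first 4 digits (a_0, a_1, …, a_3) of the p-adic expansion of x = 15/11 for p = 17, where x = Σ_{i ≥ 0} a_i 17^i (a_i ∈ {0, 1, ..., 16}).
(a_0, …, a_3) = (6, 9, 1, 3)

v_17(15/11) = 0 (numerator and denominator both coprime to 17), so x ∈ ℤ_17^×. Compute digits iteratively via a_i = x_i mod 17, x_{i+1} = (x_i − a_i)/17, with x_0 = x:
  x_0 = 15/11;  a_0 = 6;  x_1 = (x_0 − 6)/17 = -3/11
  x_1 = -3/11;  a_1 = 9;  x_2 = (x_1 − 9)/17 = -6/11
  x_2 = -6/11;  a_2 = 1;  x_3 = (x_2 − 1)/17 = -1/11
  x_3 = -1/11;  a_3 = 3;  x_4 = (x_3 − 3)/17 = -2/11
Digits: (6, 9, 1, 3).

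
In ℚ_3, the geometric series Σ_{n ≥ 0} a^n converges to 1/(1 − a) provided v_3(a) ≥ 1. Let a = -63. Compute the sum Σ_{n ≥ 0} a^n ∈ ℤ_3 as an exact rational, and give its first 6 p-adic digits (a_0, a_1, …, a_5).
Σ a^n = 1/(1 − a) = 1/64;  first 6 digits = (1, 0, 2, 0, 0, 1)

v_3(a) = 2 ≥ 1, so the series converges in ℤ_3 to 1/(1 − a) = 1/(1 − (-63)) = 1/64. Expand this rational in ℤ_3: compute digits iteratively via d_i = x_i mod 3, x_{i+1} = (x_i − d_i)/3. The first 6 digits are (1, 0, 2, 0, 0, 1).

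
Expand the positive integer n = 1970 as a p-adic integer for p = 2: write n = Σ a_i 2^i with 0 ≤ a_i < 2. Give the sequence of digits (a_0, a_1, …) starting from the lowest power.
(a_0, a_1, …) = (0, 1, 0, 0, 1, 1, 0, 1, 1, 1, 1)

Repeated division by 2 gives the digits low-to-high: 1970 = 1·2^1 + 1·2^4 + 1·2^5 + 1·2^7 + 1·2^8 + 1·2^9 + 1·2^10. Digit sequence: (0, 1, 0, 0, 1, 1, 0, 1, 1, 1, 1).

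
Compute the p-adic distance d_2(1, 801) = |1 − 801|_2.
d_2(1, 801) = 1/32

Step 1 — x − y = 1 − 801 = -800. Step 2 — v_2(-800) = 5 (factor: -800 = −(2^5 · 25); the sign does not affect v_p). Step 3 — |x − y|_2 = 2^{-5} = 1/32.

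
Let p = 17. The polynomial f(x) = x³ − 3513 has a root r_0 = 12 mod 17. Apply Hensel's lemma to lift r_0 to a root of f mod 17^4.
r_3 = 2001 (mod 83521)

Hensel: r_{i+1} = r_i − f(r_i)/f′(r_i) mod 17^{i+2}, where f′(x) = 3x². Iterate:
  r_0 = 12 (mod 17)
  r_1 = 267 (mod 289)
  r_2 = 2001 (mod 4913)
  r_3 = 2001 (mod 83521)
Final: r = 2001 with f(r) ≡ 0 mod 17^4.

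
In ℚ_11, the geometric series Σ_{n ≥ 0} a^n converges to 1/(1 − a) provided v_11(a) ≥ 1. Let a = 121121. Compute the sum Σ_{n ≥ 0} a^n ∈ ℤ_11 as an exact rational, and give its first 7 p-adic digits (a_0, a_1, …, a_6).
Σ a^n = 1/(1 − a) = -1/121120;  first 7 digits = (1, 0, 0, 3, 8, 0, 9)

v_11(a) = 3 ≥ 1, so the series converges in ℤ_11 to 1/(1 − a) = 1/(1 − 121121) = -1/121120. Expand this rational in ℤ_11: compute digits iteratively via d_i = x_i mod 11, x_{i+1} = (x_i − d_i)/11. The first 7 digits are (1, 0, 0, 3, 8, 0, 9).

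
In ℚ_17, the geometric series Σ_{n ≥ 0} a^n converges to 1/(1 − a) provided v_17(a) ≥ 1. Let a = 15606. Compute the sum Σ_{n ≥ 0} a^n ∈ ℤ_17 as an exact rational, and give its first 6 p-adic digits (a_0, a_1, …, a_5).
Σ a^n = 1/(1 − a) = -1/15605;  first 6 digits = (1, 0, 3, 3, 9, 1)

v_17(a) = 2 ≥ 1, so the series converges in ℤ_17 to 1/(1 − a) = 1/(1 − 15606) = -1/15605. Expand this rational in ℤ_17: compute digits iteratively via d_i = x_i mod 17, x_{i+1} = (x_i − d_i)/17. The first 6 digits are (1, 0, 3, 3, 9, 1).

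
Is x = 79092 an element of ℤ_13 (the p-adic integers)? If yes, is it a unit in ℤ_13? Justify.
x ∈ ℤ_13 but not a unit; v_13(x) = 3 > 0

ℤ_13 = {x ∈ ℚ_13 : v_13(x) ≥ 0} and ℤ_13^× = {x ∈ ℤ_13 : v_13(x) = 0}. Here v_13(79092) = v_13(num) − v_13(den) = 3; compare against these criteria.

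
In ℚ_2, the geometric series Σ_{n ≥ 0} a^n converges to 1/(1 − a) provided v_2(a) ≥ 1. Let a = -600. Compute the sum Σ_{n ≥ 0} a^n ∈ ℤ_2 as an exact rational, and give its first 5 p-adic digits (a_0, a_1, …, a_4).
Σ a^n = 1/(1 − a) = 1/601;  first 5 digits = (1, 0, 0, 1, 0)

v_2(a) = 3 ≥ 1, so the series converges in ℤ_2 to 1/(1 − a) = 1/(1 − (-600)) = 1/601. Expand this rational in ℤ_2: compute digits iteratively via d_i = x_i mod 2, x_{i+1} = (x_i − d_i)/2. The first 5 digits are (1, 0, 0, 1, 0).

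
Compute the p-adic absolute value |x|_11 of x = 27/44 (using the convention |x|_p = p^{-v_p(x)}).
|27/44|_11 = 11

Step 1 — compute v_11(x) by factoring powers of 11 out of the numerator and denominator: v_11(27/44) = -1. Step 2 — apply |x|_p = p^{-v_p(x)} = 11^{1} = 11.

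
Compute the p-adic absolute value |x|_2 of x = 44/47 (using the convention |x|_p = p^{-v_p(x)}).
|44/47|_2 = 1/4

Step 1 — compute v_2(x) by factoring powers of 2 out of the numerator and denominator: v_2(44/47) = 2. Step 2 — apply |x|_p = p^{-v_p(x)} = 2^{-2} = 1/4.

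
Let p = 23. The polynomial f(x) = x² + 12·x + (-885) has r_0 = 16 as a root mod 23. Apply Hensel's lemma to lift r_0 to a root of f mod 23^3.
r_2 = 7997 (mod 12167)

Hensel: r_{i+1} = r_i − f(r_i)·(f′(r_i))^{-1} mod 23^{i+2}, f′(x) = 2x + 12. Iterate:
  r_0 = 16 (mod 23)
  r_1 = 62 (mod 529)
  r_2 = 7997 (mod 12167)
Final: r = 7997 satisfies f(r) ≡ 0 mod 23^3.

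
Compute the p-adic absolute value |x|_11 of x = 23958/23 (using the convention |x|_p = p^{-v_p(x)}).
|23958/23|_11 = 1/1331

Step 1 — compute v_11(x) by factoring powers of 11 out of the numerator and denominator: v_11(23958/23) = 3. Step 2 — apply |x|_p = p^{-v_p(x)} = 11^{-3} = 1/1331.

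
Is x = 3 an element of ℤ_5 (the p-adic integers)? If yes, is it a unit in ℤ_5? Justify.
x ∈ ℤ_5^× (unit); v_5(x) = 0

ℤ_5 = {x ∈ ℚ_5 : v_5(x) ≥ 0} and ℤ_5^× = {x ∈ ℤ_5 : v_5(x) = 0}. Here v_5(3) = v_5(num) − v_5(den) = 0; compare against these criteria.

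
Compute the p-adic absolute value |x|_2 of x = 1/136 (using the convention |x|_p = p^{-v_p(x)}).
|1/136|_2 = 8

Step 1 — compute v_2(x) by factoring powers of 2 out of the numerator and denominator: v_2(1/136) = -3. Step 2 — apply |x|_p = p^{-v_p(x)} = 2^{3} = 8.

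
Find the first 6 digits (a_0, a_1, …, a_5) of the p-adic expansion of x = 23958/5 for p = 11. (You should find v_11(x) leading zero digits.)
(a_0, …, a_5) = (0, 0, 0, 8, 4, 4)

v_11(23958/5) = 3, so a_0 = ... = a_2 = 0. Factor out: x = 11^3 · u with u = 18/5 a unit in ℤ_11. Expand u iteratively via a_{v+i} = u_i mod 11, u_{i+1} = (u_i − a_{v+i})/11:
  u_0 = 18/5;  a_3 = 8;  u_1 = (u_0 − 8)/11 = -2/5
  u_1 = -2/5;  a_4 = 4;  u_2 = (u_1 − 4)/11 = -2/5
  u_2 = -2/5;  a_5 = 4;  u_3 = (u_2 − 4)/11 = -2/5
Digits: (0, 0, 0, 8, 4, 4).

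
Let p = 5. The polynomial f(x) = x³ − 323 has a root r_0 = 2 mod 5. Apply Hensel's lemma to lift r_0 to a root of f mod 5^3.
r_2 = 47 (mod 125)

Hensel: r_{i+1} = r_i − f(r_i)/f′(r_i) mod 5^{i+2}, where f′(x) = 3x². Iterate:
  r_0 = 2 (mod 5)
  r_1 = 22 (mod 25)
  r_2 = 47 (mod 125)
Final: r = 47 with f(r) ≡ 0 mod 5^3.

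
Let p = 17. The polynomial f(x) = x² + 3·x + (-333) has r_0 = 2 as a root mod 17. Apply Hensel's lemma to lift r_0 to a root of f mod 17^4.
r_3 = 18379 (mod 83521)

Hensel: r_{i+1} = r_i − f(r_i)·(f′(r_i))^{-1} mod 17^{i+2}, f′(x) = 2x + 3. Iterate:
  r_0 = 2 (mod 17)
  r_1 = 172 (mod 289)
  r_2 = 3640 (mod 4913)
  r_3 = 18379 (mod 83521)
Final: r = 18379 satisfies f(r) ≡ 0 mod 17^4.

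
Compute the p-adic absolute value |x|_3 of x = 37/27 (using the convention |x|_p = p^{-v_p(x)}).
|37/27|_3 = 27

Step 1 — compute v_3(x) by factoring powers of 3 out of the numerator and denominator: v_3(37/27) = -3. Step 2 — apply |x|_p = p^{-v_p(x)} = 3^{3} = 27.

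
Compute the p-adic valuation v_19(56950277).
v_19(56950277) = 5

v_19(n) is the largest exponent k such that 19^k divides n. Factor out: 56950277 = 19^5 · 23. (Sign doesn't affect v_p.) So v_19(56950277) = 5.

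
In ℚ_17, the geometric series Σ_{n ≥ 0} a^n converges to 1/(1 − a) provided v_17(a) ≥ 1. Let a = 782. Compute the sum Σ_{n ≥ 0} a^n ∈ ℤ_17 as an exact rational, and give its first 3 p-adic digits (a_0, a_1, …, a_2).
Σ a^n = 1/(1 − a) = -1/781;  first 3 digits = (1, 12, 10)

v_17(a) = 1 ≥ 1, so the series converges in ℤ_17 to 1/(1 − a) = 1/(1 − 782) = -1/781. Expand this rational in ℤ_17: compute digits iteratively via d_i = x_i mod 17, x_{i+1} = (x_i − d_i)/17. The first 3 digits are (1, 12, 10).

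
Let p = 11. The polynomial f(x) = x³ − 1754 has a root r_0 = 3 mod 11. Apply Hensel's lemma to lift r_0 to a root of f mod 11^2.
r_1 = 58 (mod 121)

Hensel: r_{i+1} = r_i − f(r_i)/f′(r_i) mod 11^{i+2}, where f′(x) = 3x². Iterate:
  r_0 = 3 (mod 11)
  r_1 = 58 (mod 121)
Final: r = 58 with f(r) ≡ 0 mod 11^2.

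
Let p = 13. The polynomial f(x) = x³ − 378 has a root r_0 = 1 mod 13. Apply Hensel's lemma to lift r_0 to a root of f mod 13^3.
r_2 = 690 (mod 2197)

Hensel: r_{i+1} = r_i − f(r_i)/f′(r_i) mod 13^{i+2}, where f′(x) = 3x². Iterate:
  r_0 = 1 (mod 13)
  r_1 = 14 (mod 169)
  r_2 = 690 (mod 2197)
Final: r = 690 with f(r) ≡ 0 mod 13^3.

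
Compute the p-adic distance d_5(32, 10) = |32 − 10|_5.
d_5(32, 10) = 1

Step 1 — x − y = 32 − 10 = 22. Step 2 — v_5(22) = 0 (factor: 22 = (5^0 · 22); the sign does not affect v_p). Step 3 — |x − y|_5 = 5^{0} = 1.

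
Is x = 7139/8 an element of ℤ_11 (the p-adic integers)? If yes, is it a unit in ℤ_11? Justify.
x ∈ ℤ_11 but not a unit; v_11(x) = 2 > 0

ℤ_11 = {x ∈ ℚ_11 : v_11(x) ≥ 0} and ℤ_11^× = {x ∈ ℤ_11 : v_11(x) = 0}. Here v_11(7139/8) = v_11(num) − v_11(den) = 2; compare against these criteria.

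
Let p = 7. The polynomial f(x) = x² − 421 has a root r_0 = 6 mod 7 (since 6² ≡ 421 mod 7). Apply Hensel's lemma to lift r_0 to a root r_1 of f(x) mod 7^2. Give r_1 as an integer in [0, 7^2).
r_1 = 34 (mod 49)

Hensel's recurrence: r_{i+1} = r_i − f(r_i)·(f′(r_i))^{-1} mod 7^{i+2}, with f′(x) = 2x. Iterate:
  r_0 = 6 (mod 7)
  r_1 = 34 (mod 49)
Final: r_1 = 34, and one checks f(r_1) ≡ 0 mod 7^2.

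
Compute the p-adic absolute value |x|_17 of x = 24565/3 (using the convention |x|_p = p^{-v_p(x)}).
|24565/3|_17 = 1/4913

Step 1 — compute v_17(x) by factoring powers of 17 out of the numerator and denominator: v_17(24565/3) = 3. Step 2 — apply |x|_p = p^{-v_p(x)} = 17^{-3} = 1/4913.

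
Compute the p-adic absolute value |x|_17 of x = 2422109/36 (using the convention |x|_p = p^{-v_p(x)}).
|2422109/36|_17 = 1/83521

Step 1 — compute v_17(x) by factoring powers of 17 out of the numerator and denominator: v_17(2422109/36) = 4. Step 2 — apply |x|_p = p^{-v_p(x)} = 17^{-4} = 1/83521.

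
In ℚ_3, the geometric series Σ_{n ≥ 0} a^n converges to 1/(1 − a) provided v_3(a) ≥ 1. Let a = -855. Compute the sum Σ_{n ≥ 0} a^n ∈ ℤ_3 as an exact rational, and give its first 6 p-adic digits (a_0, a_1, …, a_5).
Σ a^n = 1/(1 − a) = 1/856;  first 6 digits = (1, 0, 1, 1, 2, 1)

v_3(a) = 2 ≥ 1, so the series converges in ℤ_3 to 1/(1 − a) = 1/(1 − (-855)) = 1/856. Expand this rational in ℤ_3: compute digits iteratively via d_i = x_i mod 3, x_{i+1} = (x_i − d_i)/3. The first 6 digits are (1, 0, 1, 1, 2, 1).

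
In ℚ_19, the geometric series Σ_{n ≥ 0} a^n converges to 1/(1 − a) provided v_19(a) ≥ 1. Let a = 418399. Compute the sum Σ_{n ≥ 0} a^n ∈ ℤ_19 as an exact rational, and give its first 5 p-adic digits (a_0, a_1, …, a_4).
Σ a^n = 1/(1 − a) = -1/418398;  first 5 digits = (1, 0, 0, 4, 3)

v_19(a) = 3 ≥ 1, so the series converges in ℤ_19 to 1/(1 − a) = 1/(1 − 418399) = -1/418398. Expand this rational in ℤ_19: compute digits iteratively via d_i = x_i mod 19, x_{i+1} = (x_i − d_i)/19. The first 5 digits are (1, 0, 0, 4, 3).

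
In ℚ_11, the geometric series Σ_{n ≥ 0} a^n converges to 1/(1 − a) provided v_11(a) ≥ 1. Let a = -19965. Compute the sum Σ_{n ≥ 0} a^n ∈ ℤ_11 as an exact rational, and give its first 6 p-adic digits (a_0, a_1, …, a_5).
Σ a^n = 1/(1 − a) = 1/19966;  first 6 digits = (1, 0, 0, 7, 9, 10)

v_11(a) = 3 ≥ 1, so the series converges in ℤ_11 to 1/(1 − a) = 1/(1 − (-19965)) = 1/19966. Expand this rational in ℤ_11: compute digits iteratively via d_i = x_i mod 11, x_{i+1} = (x_i − d_i)/11. The first 6 digits are (1, 0, 0, 7, 9, 10).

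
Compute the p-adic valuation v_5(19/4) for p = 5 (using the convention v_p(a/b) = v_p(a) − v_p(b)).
v_5(19/4) = 0

Factor powers of 5 from the numerator and denominator of the reduced fraction: 19 = 5^0 · 19 and 4 = 5^0 · 4. Apply v_p(a/b) = v_p(a) − v_p(b): v_5(19/4) = 0 − 0 = 0.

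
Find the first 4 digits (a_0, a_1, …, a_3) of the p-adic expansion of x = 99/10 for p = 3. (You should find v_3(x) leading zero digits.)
(a_0, …, a_3) = (0, 0, 2, 0)

v_3(99/10) = 2, so a_0 = ... = a_1 = 0. Factor out: x = 3^2 · u with u = 11/10 a unit in ℤ_3. Expand u iteratively via a_{v+i} = u_i mod 3, u_{i+1} = (u_i − a_{v+i})/3:
  u_0 = 11/10;  a_2 = 2;  u_1 = (u_0 − 2)/3 = -3/10
  u_1 = -3/10;  a_3 = 0;  u_2 = (u_1 − 0)/3 = -1/10
Digits: (0, 0, 2, 0).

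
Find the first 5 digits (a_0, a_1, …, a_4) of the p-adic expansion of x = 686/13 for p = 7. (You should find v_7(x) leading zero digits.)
(a_0, …, a_4) = (0, 0, 0, 5, 2)

v_7(686/13) = 3, so a_0 = ... = a_2 = 0. Factor out: x = 7^3 · u with u = 2/13 a unit in ℤ_7. Expand u iteratively via a_{v+i} = u_i mod 7, u_{i+1} = (u_i − a_{v+i})/7:
  u_0 = 2/13;  a_3 = 5;  u_1 = (u_0 − 5)/7 = -9/13
  u_1 = -9/13;  a_4 = 2;  u_2 = (u_1 − 2)/7 = -5/13
Digits: (0, 0, 0, 5, 2).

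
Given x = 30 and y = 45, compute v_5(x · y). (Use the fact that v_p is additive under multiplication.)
v_5(1350) = 2

v_p(x) = 1 (factor: 30 = 5^1 · 6); v_p(y) = 1 (factor: 45 = 5^1 · 9). Additivity: v_p(xy) = v_p(x) + v_p(y) = 1 + 1 = 2. (Direct check: xy = 1350 = 5^2 · (54).)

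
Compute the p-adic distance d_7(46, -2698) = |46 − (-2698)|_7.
d_7(46, -2698) = 1/343

Step 1 — x − y = 46 − (-2698) = 2744. Step 2 — v_7(2744) = 3 (factor: 2744 = (7^3 · 8); the sign does not affect v_p). Step 3 — |x − y|_7 = 7^{-3} = 1/343.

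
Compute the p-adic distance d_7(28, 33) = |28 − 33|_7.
d_7(28, 33) = 1

Step 1 — x − y = 28 − 33 = -5. Step 2 — v_7(-5) = 0 (factor: -5 = −(7^0 · 5); the sign does not affect v_p). Step 3 — |x − y|_7 = 7^{0} = 1.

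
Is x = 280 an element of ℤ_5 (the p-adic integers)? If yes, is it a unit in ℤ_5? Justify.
x ∈ ℤ_5 but not a unit; v_5(x) = 1 > 0

ℤ_5 = {x ∈ ℚ_5 : v_5(x) ≥ 0} and ℤ_5^× = {x ∈ ℤ_5 : v_5(x) = 0}. Here v_5(280) = v_5(num) − v_5(den) = 1; compare against these criteria.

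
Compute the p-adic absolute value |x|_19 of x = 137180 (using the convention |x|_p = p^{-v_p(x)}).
|137180|_19 = 1/6859

Step 1 — compute v_19(x) by factoring powers of 19 out of the numerator and denominator: v_19(137180) = 3. Step 2 — apply |x|_p = p^{-v_p(x)} = 19^{-3} = 1/6859.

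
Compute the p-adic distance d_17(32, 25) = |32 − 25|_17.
d_17(32, 25) = 1

Step 1 — x − y = 32 − 25 = 7. Step 2 — v_17(7) = 0 (factor: 7 = (17^0 · 7); the sign does not affect v_p). Step 3 — |x − y|_17 = 17^{0} = 1.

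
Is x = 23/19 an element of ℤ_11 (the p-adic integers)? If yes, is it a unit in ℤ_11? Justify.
x ∈ ℤ_11^× (unit); v_11(x) = 0

ℤ_11 = {x ∈ ℚ_11 : v_11(x) ≥ 0} and ℤ_11^× = {x ∈ ℤ_11 : v_11(x) = 0}. Here v_11(23/19) = v_11(num) − v_11(den) = 0; compare against these criteria.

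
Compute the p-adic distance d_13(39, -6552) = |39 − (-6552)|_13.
d_13(39, -6552) = 1/2197

Step 1 — x − y = 39 − (-6552) = 6591. Step 2 — v_13(6591) = 3 (factor: 6591 = (13^3 · 3); the sign does not affect v_p). Step 3 — |x − y|_13 = 13^{-3} = 1/2197.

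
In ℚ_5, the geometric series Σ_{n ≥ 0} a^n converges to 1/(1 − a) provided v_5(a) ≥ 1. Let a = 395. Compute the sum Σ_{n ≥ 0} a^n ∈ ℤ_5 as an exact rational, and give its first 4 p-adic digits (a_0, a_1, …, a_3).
Σ a^n = 1/(1 − a) = -1/394;  first 4 digits = (1, 4, 1, 0)

v_5(a) = 1 ≥ 1, so the series converges in ℤ_5 to 1/(1 − a) = 1/(1 − 395) = -1/394. Expand this rational in ℤ_5: compute digits iteratively via d_i = x_i mod 5, x_{i+1} = (x_i − d_i)/5. The first 4 digits are (1, 4, 1, 0).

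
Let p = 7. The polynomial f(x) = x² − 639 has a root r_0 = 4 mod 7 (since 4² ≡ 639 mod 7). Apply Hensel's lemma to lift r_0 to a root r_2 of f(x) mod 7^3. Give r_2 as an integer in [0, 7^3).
r_2 = 186 (mod 343)

Hensel's recurrence: r_{i+1} = r_i − f(r_i)·(f′(r_i))^{-1} mod 7^{i+2}, with f′(x) = 2x. Iterate:
  r_0 = 4 (mod 7)
  r_1 = 39 (mod 49)
  r_2 = 186 (mod 343)
Final: r_2 = 186, and one checks f(r_2) ≡ 0 mod 7^3.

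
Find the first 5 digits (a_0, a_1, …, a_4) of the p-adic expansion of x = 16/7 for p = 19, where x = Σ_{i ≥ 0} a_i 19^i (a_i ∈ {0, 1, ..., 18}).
(a_0, …, a_4) = (5, 8, 5, 16, 10)

v_19(16/7) = 0 (numerator and denominator both coprime to 19), so x ∈ ℤ_19^×. Compute digits iteratively via a_i = x_i mod 19, x_{i+1} = (x_i − a_i)/19, with x_0 = x:
  x_0 = 16/7;  a_0 = 5;  x_1 = (x_0 − 5)/19 = -1/7
  x_1 = -1/7;  a_1 = 8;  x_2 = (x_1 − 8)/19 = -3/7
  x_2 = -3/7;  a_2 = 5;  x_3 = (x_2 − 5)/19 = -2/7
  x_3 = -2/7;  a_3 = 16;  x_4 = (x_3 − 16)/19 = -6/7
  x_4 = -6/7;  a_4 = 10;  x_5 = (x_4 − 10)/19 = -4/7
Digits: (5, 8, 5, 16, 10).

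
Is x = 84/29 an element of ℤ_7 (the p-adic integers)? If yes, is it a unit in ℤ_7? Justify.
x ∈ ℤ_7 but not a unit; v_7(x) = 1 > 0

ℤ_7 = {x ∈ ℚ_7 : v_7(x) ≥ 0} and ℤ_7^× = {x ∈ ℤ_7 : v_7(x) = 0}. Here v_7(84/29) = v_7(num) − v_7(den) = 1; compare against these criteria.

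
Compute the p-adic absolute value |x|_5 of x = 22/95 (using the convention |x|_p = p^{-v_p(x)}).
|22/95|_5 = 5

Step 1 — compute v_5(x) by factoring powers of 5 out of the numerator and denominator: v_5(22/95) = -1. Step 2 — apply |x|_p = p^{-v_p(x)} = 5^{1} = 5.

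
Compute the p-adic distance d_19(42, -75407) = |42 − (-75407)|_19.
d_19(42, -75407) = 1/6859

Step 1 — x − y = 42 − (-75407) = 75449. Step 2 — v_19(75449) = 3 (factor: 75449 = (19^3 · 11); the sign does not affect v_p). Step 3 — |x − y|_19 = 19^{-3} = 1/6859.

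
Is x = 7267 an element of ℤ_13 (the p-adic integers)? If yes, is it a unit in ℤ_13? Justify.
x ∈ ℤ_13 but not a unit; v_13(x) = 2 > 0

ℤ_13 = {x ∈ ℚ_13 : v_13(x) ≥ 0} and ℤ_13^× = {x ∈ ℤ_13 : v_13(x) = 0}. Here v_13(7267) = v_13(num) − v_13(den) = 2; compare against these criteria.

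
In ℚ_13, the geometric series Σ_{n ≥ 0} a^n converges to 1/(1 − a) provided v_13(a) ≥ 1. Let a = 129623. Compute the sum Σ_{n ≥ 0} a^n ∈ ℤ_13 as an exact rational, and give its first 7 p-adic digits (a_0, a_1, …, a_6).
Σ a^n = 1/(1 − a) = -1/129622;  first 7 digits = (1, 0, 0, 7, 4, 0, 10)

v_13(a) = 3 ≥ 1, so the series converges in ℤ_13 to 1/(1 − a) = 1/(1 − 129623) = -1/129622. Expand this rational in ℤ_13: compute digits iteratively via d_i = x_i mod 13, x_{i+1} = (x_i − d_i)/13. The first 7 digits are (1, 0, 0, 7, 4, 0, 10).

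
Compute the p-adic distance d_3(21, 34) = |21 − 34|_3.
d_3(21, 34) = 1

Step 1 — x − y = 21 − 34 = -13. Step 2 — v_3(-13) = 0 (factor: -13 = −(3^0 · 13); the sign does not affect v_p). Step 3 — |x − y|_3 = 3^{0} = 1.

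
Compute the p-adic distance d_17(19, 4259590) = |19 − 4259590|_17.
d_17(19, 4259590) = 1/1419857

Step 1 — x − y = 19 − 4259590 = -4259571. Step 2 — v_17(-4259571) = 5 (factor: -4259571 = −(17^5 · 3); the sign does not affect v_p). Step 3 — |x − y|_17 = 17^{-5} = 1/1419857.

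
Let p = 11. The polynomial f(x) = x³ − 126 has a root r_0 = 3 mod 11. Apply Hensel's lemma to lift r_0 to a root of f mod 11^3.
r_2 = 1136 (mod 1331)

Hensel: r_{i+1} = r_i − f(r_i)/f′(r_i) mod 11^{i+2}, where f′(x) = 3x². Iterate:
  r_0 = 3 (mod 11)
  r_1 = 47 (mod 121)
  r_2 = 1136 (mod 1331)
Final: r = 1136 with f(r) ≡ 0 mod 11^3.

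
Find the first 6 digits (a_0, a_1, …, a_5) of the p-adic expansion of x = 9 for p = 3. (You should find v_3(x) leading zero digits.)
(a_0, …, a_5) = (0, 0, 1, 0, 0, 0)

v_3(9) = 2, so a_0 = ... = a_1 = 0. Factor out: x = 3^2 · u with u = 1 a unit in ℤ_3. Expand u iteratively via a_{v+i} = u_i mod 3, u_{i+1} = (u_i − a_{v+i})/3:
  u_0 = 1;  a_2 = 1;  u_1 = (u_0 − 1)/3 = 0
  u_1 = 0;  a_3 = 0;  u_2 = (u_1 − 0)/3 = 0
  u_2 = 0;  a_4 = 0;  u_3 = (u_2 − 0)/3 = 0
  u_3 = 0;  a_5 = 0;  u_4 = (u_3 − 0)/3 = 0
Digits: (0, 0, 1, 0, 0, 0).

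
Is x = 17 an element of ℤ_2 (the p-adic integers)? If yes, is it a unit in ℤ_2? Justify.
x ∈ ℤ_2^× (unit); v_2(x) = 0

ℤ_2 = {x ∈ ℚ_2 : v_2(x) ≥ 0} and ℤ_2^× = {x ∈ ℤ_2 : v_2(x) = 0}. Here v_2(17) = v_2(num) − v_2(den) = 0; compare against these criteria.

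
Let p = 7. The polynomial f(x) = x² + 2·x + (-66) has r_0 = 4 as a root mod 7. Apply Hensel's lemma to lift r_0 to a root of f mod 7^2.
r_1 = 18 (mod 49)

Hensel: r_{i+1} = r_i − f(r_i)·(f′(r_i))^{-1} mod 7^{i+2}, f′(x) = 2x + 2. Iterate:
  r_0 = 4 (mod 7)
  r_1 = 18 (mod 49)
Final: r = 18 satisfies f(r) ≡ 0 mod 7^2.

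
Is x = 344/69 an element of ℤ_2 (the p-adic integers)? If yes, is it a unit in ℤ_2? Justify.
x ∈ ℤ_2 but not a unit; v_2(x) = 3 > 0

ℤ_2 = {x ∈ ℚ_2 : v_2(x) ≥ 0} and ℤ_2^× = {x ∈ ℤ_2 : v_2(x) = 0}. Here v_2(344/69) = v_2(num) − v_2(den) = 3; compare against these criteria.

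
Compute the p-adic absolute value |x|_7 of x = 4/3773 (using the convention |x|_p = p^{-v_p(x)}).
|4/3773|_7 = 343

Step 1 — compute v_7(x) by factoring powers of 7 out of the numerator and denominator: v_7(4/3773) = -3. Step 2 — apply |x|_p = p^{-v_p(x)} = 7^{3} = 343.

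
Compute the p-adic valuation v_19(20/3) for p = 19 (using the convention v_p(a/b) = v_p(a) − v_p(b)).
v_19(20/3) = 0

Factor powers of 19 from the numerator and denominator of the reduced fraction: 20 = 19^0 · 20 and 3 = 19^0 · 3. Apply v_p(a/b) = v_p(a) − v_p(b): v_19(20/3) = 0 − 0 = 0.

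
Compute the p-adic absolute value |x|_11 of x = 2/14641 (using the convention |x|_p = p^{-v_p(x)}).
|2/14641|_11 = 14641

Step 1 — compute v_11(x) by factoring powers of 11 out of the numerator and denominator: v_11(2/14641) = -4. Step 2 — apply |x|_p = p^{-v_p(x)} = 11^{4} = 14641.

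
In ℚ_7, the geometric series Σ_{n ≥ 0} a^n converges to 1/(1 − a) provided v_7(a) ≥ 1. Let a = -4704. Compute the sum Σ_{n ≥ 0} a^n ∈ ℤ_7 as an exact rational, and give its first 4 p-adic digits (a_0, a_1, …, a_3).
Σ a^n = 1/(1 − a) = 1/4705;  first 4 digits = (1, 0, 2, 0)

v_7(a) = 2 ≥ 1, so the series converges in ℤ_7 to 1/(1 − a) = 1/(1 − (-4704)) = 1/4705. Expand this rational in ℤ_7: compute digits iteratively via d_i = x_i mod 7, x_{i+1} = (x_i − d_i)/7. The first 4 digits are (1, 0, 2, 0).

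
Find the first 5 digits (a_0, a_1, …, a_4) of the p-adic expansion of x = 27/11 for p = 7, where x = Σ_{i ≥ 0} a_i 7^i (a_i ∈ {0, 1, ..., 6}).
(a_0, …, a_4) = (5, 6, 1, 1, 3)

v_7(27/11) = 0 (numerator and denominator both coprime to 7), so x ∈ ℤ_7^×. Compute digits iteratively via a_i = x_i mod 7, x_{i+1} = (x_i − a_i)/7, with x_0 = x:
  x_0 = 27/11;  a_0 = 5;  x_1 = (x_0 − 5)/7 = -4/11
  x_1 = -4/11;  a_1 = 6;  x_2 = (x_1 − 6)/7 = -10/11
  x_2 = -10/11;  a_2 = 1;  x_3 = (x_2 − 1)/7 = -3/11
  x_3 = -3/11;  a_3 = 1;  x_4 = (x_3 − 1)/7 = -2/11
  x_4 = -2/11;  a_4 = 3;  x_5 = (x_4 − 3)/7 = -5/11
Digits: (5, 6, 1, 1, 3).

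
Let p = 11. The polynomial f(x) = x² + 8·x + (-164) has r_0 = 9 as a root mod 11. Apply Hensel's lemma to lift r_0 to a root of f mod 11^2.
r_1 = 42 (mod 121)

Hensel: r_{i+1} = r_i − f(r_i)·(f′(r_i))^{-1} mod 11^{i+2}, f′(x) = 2x + 8. Iterate:
  r_0 = 9 (mod 11)
  r_1 = 42 (mod 121)
Final: r = 42 satisfies f(r) ≡ 0 mod 11^2.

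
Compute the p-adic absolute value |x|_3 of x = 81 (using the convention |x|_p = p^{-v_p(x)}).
|81|_3 = 1/81

Step 1 — compute v_3(x) by factoring powers of 3 out of the numerator and denominator: v_3(81) = 4. Step 2 — apply |x|_p = p^{-v_p(x)} = 3^{-4} = 1/81.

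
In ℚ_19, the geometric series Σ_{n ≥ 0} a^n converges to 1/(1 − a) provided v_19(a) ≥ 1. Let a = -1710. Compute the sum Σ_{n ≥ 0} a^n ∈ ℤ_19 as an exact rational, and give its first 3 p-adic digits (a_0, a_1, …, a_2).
Σ a^n = 1/(1 − a) = 1/1711;  first 3 digits = (1, 5, 1)

v_19(a) = 1 ≥ 1, so the series converges in ℤ_19 to 1/(1 − a) = 1/(1 − (-1710)) = 1/1711. Expand this rational in ℤ_19: compute digits iteratively via d_i = x_i mod 19, x_{i+1} = (x_i − d_i)/19. The first 3 digits are (1, 5, 1).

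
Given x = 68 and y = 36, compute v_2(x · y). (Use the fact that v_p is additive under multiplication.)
v_2(2448) = 4

v_p(x) = 2 (factor: 68 = 2^2 · 17); v_p(y) = 2 (factor: 36 = 2^2 · 9). Additivity: v_p(xy) = v_p(x) + v_p(y) = 2 + 2 = 4. (Direct check: xy = 2448 = 2^4 · (153).)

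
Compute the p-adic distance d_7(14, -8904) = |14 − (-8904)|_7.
d_7(14, -8904) = 1/343

Step 1 — x − y = 14 − (-8904) = 8918. Step 2 — v_7(8918) = 3 (factor: 8918 = (7^3 · 26); the sign does not affect v_p). Step 3 — |x − y|_7 = 7^{-3} = 1/343.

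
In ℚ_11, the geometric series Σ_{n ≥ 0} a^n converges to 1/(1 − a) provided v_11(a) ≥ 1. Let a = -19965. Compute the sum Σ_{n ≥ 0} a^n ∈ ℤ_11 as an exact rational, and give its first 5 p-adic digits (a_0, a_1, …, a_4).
Σ a^n = 1/(1 − a) = 1/19966;  first 5 digits = (1, 0, 0, 7, 9)

v_11(a) = 3 ≥ 1, so the series converges in ℤ_11 to 1/(1 − a) = 1/(1 − (-19965)) = 1/19966. Expand this rational in ℤ_11: compute digits iteratively via d_i = x_i mod 11, x_{i+1} = (x_i − d_i)/11. The first 5 digits are (1, 0, 0, 7, 9).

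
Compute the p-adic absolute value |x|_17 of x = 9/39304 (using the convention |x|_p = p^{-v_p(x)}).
|9/39304|_17 = 4913

Step 1 — compute v_17(x) by factoring powers of 17 out of the numerator and denominator: v_17(9/39304) = -3. Step 2 — apply |x|_p = p^{-v_p(x)} = 17^{3} = 4913.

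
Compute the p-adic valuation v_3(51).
v_3(51) = 1

v_3(n) is the largest exponent k such that 3^k divides n. Factor out: 51 = 3^1 · 17. (Sign doesn't affect v_p.) So v_3(51) = 1.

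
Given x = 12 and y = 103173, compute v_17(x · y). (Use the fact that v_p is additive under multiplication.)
v_17(1238076) = 3

v_p(x) = 0 (factor: 12 = 17^0 · 12); v_p(y) = 3 (factor: 103173 = 17^3 · 21). Additivity: v_p(xy) = v_p(x) + v_p(y) = 0 + 3 = 3. (Direct check: xy = 1238076 = 17^3 · (252).)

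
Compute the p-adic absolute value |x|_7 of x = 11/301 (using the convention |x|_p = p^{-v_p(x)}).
|11/301|_7 = 7

Step 1 — compute v_7(x) by factoring powers of 7 out of the numerator and denominator: v_7(11/301) = -1. Step 2 — apply |x|_p = p^{-v_p(x)} = 7^{1} = 7.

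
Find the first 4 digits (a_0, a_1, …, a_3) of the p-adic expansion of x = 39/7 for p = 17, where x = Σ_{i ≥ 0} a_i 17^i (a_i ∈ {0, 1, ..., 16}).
(a_0, …, a_3) = (8, 12, 9, 14)

v_17(39/7) = 0 (numerator and denominator both coprime to 17), so x ∈ ℤ_17^×. Compute digits iteratively via a_i = x_i mod 17, x_{i+1} = (x_i − a_i)/17, with x_0 = x:
  x_0 = 39/7;  a_0 = 8;  x_1 = (x_0 − 8)/17 = -1/7
  x_1 = -1/7;  a_1 = 12;  x_2 = (x_1 − 12)/17 = -5/7
  x_2 = -5/7;  a_2 = 9;  x_3 = (x_2 − 9)/17 = -4/7
  x_3 = -4/7;  a_3 = 14;  x_4 = (x_3 − 14)/17 = -6/7
Digits: (8, 12, 9, 14).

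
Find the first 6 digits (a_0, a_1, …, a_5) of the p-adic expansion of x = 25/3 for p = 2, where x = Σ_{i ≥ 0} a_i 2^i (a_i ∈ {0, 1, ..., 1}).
(a_0, …, a_5) = (1, 1, 0, 0, 1, 1)

v_2(25/3) = 0 (numerator and denominator both coprime to 2), so x ∈ ℤ_2^×. Compute digits iteratively via a_i = x_i mod 2, x_{i+1} = (x_i − a_i)/2, with x_0 = x:
  x_0 = 25/3;  a_0 = 1;  x_1 = (x_0 − 1)/2 = 11/3
  x_1 = 11/3;  a_1 = 1;  x_2 = (x_1 − 1)/2 = 4/3
  x_2 = 4/3;  a_2 = 0;  x_3 = (x_2 − 0)/2 = 2/3
  x_3 = 2/3;  a_3 = 0;  x_4 = (x_3 − 0)/2 = 1/3
  x_4 = 1/3;  a_4 = 1;  x_5 = (x_4 − 1)/2 = -1/3
  x_5 = -1/3;  a_5 = 1;  x_6 = (x_5 − 1)/2 = -2/3
Digits: (1, 1, 0, 0, 1, 1).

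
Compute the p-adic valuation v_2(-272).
v_2(-272) = 4

v_2(n) is the largest exponent k such that 2^k divides n. Factor out: -272 = -2^4 · 17. (Sign doesn't affect v_p.) So v_2(-272) = 4.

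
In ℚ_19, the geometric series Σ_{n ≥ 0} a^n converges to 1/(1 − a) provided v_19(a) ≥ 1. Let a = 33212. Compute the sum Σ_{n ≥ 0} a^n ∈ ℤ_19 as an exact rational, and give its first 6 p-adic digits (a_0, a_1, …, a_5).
Σ a^n = 1/(1 − a) = -1/33211;  first 6 digits = (1, 0, 16, 4, 9, 8)

v_19(a) = 2 ≥ 1, so the series converges in ℤ_19 to 1/(1 − a) = 1/(1 − 33212) = -1/33211. Expand this rational in ℤ_19: compute digits iteratively via d_i = x_i mod 19, x_{i+1} = (x_i − d_i)/19. The first 6 digits are (1, 0, 16, 4, 9, 8).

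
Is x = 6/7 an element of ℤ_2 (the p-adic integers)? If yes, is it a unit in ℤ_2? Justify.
x ∈ ℤ_2 but not a unit; v_2(x) = 1 > 0

ℤ_2 = {x ∈ ℚ_2 : v_2(x) ≥ 0} and ℤ_2^× = {x ∈ ℤ_2 : v_2(x) = 0}. Here v_2(6/7) = v_2(num) − v_2(den) = 1; compare against these criteria.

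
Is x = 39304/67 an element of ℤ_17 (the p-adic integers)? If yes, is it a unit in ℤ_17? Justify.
x ∈ ℤ_17 but not a unit; v_17(x) = 3 > 0

ℤ_17 = {x ∈ ℚ_17 : v_17(x) ≥ 0} and ℤ_17^× = {x ∈ ℤ_17 : v_17(x) = 0}. Here v_17(39304/67) = v_17(num) − v_17(den) = 3; compare against these criteria.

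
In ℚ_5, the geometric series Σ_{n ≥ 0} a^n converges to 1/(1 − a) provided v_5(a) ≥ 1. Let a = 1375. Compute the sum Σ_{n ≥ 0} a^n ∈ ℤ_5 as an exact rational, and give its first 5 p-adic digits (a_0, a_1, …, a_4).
Σ a^n = 1/(1 − a) = -1/1374;  first 5 digits = (1, 0, 0, 1, 2)

v_5(a) = 3 ≥ 1, so the series converges in ℤ_5 to 1/(1 − a) = 1/(1 − 1375) = -1/1374. Expand this rational in ℤ_5: compute digits iteratively via d_i = x_i mod 5, x_{i+1} = (x_i − d_i)/5. The first 5 digits are (1, 0, 0, 1, 2).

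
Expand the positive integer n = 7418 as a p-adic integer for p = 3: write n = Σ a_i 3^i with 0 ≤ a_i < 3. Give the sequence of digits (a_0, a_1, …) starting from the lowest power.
(a_0, a_1, …) = (2, 0, 2, 1, 1, 0, 1, 0, 1)

Repeated division by 3 gives the digits low-to-high: 7418 = 2 + 2·3^2 + 1·3^3 + 1·3^4 + 1·3^6 + 1·3^8. Digit sequence: (2, 0, 2, 1, 1, 0, 1, 0, 1).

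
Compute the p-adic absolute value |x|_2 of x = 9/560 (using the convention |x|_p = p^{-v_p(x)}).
|9/560|_2 = 16

Step 1 — compute v_2(x) by factoring powers of 2 out of the numerator and denominator: v_2(9/560) = -4. Step 2 — apply |x|_p = p^{-v_p(x)} = 2^{4} = 16.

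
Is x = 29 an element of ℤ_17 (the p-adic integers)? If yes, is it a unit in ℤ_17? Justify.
x ∈ ℤ_17^× (unit); v_17(x) = 0

ℤ_17 = {x ∈ ℚ_17 : v_17(x) ≥ 0} and ℤ_17^× = {x ∈ ℤ_17 : v_17(x) = 0}. Here v_17(29) = v_17(num) − v_17(den) = 0; compare against these criteria.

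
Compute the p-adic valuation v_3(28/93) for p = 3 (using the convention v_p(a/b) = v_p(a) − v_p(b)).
v_3(28/93) = -1

Factor powers of 3 from the numerator and denominator of the reduced fraction: 28 = 3^0 · 28 and 93 = 3^1 · 31. Apply v_p(a/b) = v_p(a) − v_p(b): v_3(28/93) = 0 − 1 = -1.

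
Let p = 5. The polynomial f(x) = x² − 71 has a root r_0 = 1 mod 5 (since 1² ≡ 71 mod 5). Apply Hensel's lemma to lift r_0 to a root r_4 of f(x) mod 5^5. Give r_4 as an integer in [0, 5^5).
r_4 = 2111 (mod 3125)

Hensel's recurrence: r_{i+1} = r_i − f(r_i)·(f′(r_i))^{-1} mod 5^{i+2}, with f′(x) = 2x. Iterate:
  r_0 = 1 (mod 5)
  r_1 = 11 (mod 25)
  r_2 = 111 (mod 125)
  r_3 = 236 (mod 625)
  r_4 = 2111 (mod 3125)
Final: r_4 = 2111, and one checks f(r_4) ≡ 0 mod 5^5.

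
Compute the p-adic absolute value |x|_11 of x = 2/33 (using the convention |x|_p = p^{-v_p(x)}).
|2/33|_11 = 11

Step 1 — compute v_11(x) by factoring powers of 11 out of the numerator and denominator: v_11(2/33) = -1. Step 2 — apply |x|_p = p^{-v_p(x)} = 11^{1} = 11.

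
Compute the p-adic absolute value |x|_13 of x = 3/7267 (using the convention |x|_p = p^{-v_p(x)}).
|3/7267|_13 = 169

Step 1 — compute v_13(x) by factoring powers of 13 out of the numerator and denominator: v_13(3/7267) = -2. Step 2 — apply |x|_p = p^{-v_p(x)} = 13^{2} = 169.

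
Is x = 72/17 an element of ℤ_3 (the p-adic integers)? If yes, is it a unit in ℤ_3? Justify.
x ∈ ℤ_3 but not a unit; v_3(x) = 2 > 0

ℤ_3 = {x ∈ ℚ_3 : v_3(x) ≥ 0} and ℤ_3^× = {x ∈ ℤ_3 : v_3(x) = 0}. Here v_3(72/17) = v_3(num) − v_3(den) = 2; compare against these criteria.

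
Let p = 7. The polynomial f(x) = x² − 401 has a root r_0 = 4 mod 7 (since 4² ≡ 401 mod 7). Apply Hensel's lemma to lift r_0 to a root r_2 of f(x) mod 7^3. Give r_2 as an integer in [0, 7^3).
r_2 = 46 (mod 343)

Hensel's recurrence: r_{i+1} = r_i − f(r_i)·(f′(r_i))^{-1} mod 7^{i+2}, with f′(x) = 2x. Iterate:
  r_0 = 4 (mod 7)
  r_1 = 46 (mod 49)
  r_2 = 46 (mod 343)
Final: r_2 = 46, and one checks f(r_2) ≡ 0 mod 7^3.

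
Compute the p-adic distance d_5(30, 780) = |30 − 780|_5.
d_5(30, 780) = 1/125

Step 1 — x − y = 30 − 780 = -750. Step 2 — v_5(-750) = 3 (factor: -750 = −(5^3 · 6); the sign does not affect v_p). Step 3 — |x − y|_5 = 5^{-3} = 1/125.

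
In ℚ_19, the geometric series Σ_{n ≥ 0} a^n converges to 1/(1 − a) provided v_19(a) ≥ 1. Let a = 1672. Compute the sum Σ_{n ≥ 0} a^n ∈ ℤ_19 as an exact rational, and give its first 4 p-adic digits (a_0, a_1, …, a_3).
Σ a^n = 1/(1 − a) = -1/1671;  first 4 digits = (1, 12, 15, 7)

v_19(a) = 1 ≥ 1, so the series converges in ℤ_19 to 1/(1 − a) = 1/(1 − 1672) = -1/1671. Expand this rational in ℤ_19: compute digits iteratively via d_i = x_i mod 19, x_{i+1} = (x_i − d_i)/19. The first 4 digits are (1, 12, 15, 7).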